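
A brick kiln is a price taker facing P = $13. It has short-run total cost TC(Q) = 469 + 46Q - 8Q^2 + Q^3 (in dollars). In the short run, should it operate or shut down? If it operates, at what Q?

Shut down

Variable cost is VC = 46Q - 8Q^2 + Q^3, so AVC = VC/Q = 46 - 8Q + Q^2 and MC = dTC/dQ = 46 - 16Q + 3Q^2.
AVC is minimized where dAVC/dQ = -8 + 2Q = 0, at Q = 4; min AVC = 46 - 8·4 + 4^2 = $30.
P = $13 lies below min AVC = $30; no output level covers variable cost.
Shutting down limits the loss to fixed cost, $469.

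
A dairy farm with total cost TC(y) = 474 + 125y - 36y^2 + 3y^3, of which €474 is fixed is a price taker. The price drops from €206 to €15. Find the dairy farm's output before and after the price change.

Output falls from 9 to 0 (the firm shuts down)

MC = 125 - 72y + 9y^2; the shutdown threshold is min AVC = €17 (at y = 6).
With P = €206 above the shutdown price, P = MC gives y = 9.
At P = €15 < min AVC = €17, price no longer covers variable cost at any output, so the firm shuts down: y = 0.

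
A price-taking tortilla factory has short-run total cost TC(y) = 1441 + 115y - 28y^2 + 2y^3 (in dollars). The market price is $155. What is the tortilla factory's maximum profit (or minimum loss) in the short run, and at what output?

AVC = 115 - 28y + 2y^2 has its minimum $17 at y = 7; price $155 clears that bar, so the firm operates.
With MC = 115 - 56y + 6y^2, P = MC on the upward-sloping part at y* = 10.
TR = 155·10 = 1550. TC = 1441 + 350 = 1791. Profit = 1550 − 1791 = -$241.
By producing, the firm covers all variable cost plus $1200 of fixed cost; shutting down would lose the full $1441.

Profit = -$241 at y = 10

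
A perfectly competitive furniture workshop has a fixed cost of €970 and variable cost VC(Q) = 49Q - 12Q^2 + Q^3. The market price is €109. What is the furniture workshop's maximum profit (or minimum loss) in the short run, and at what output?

Profit = -€170 at Q = 10

AVC = 49 - 12Q + Q^2; min AVC = €13 at Q = 6. Since P = €109 ≥ min AVC, the firm produces.
MC = 49 - 24Q + 3Q^2. Setting P = MC and taking the root on the rising branch gives Q* = 10.
TR = 109·10 = 1090. TC = 970 + 290 = 1260. Profit = 1090 − 1260 = -€170.
That loss of €170 beats the €970 the firm would lose by shutting down; producing recovers €800 of fixed cost.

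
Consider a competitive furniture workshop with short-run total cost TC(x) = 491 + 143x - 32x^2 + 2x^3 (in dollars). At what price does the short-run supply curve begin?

The shutdown price is the minimum of AVC. VC = 143x - 32x^2 + 2x^3, so AVC = 143 - 32x + 2x^2.
At the minimum of AVC, MC = AVC. MC = 143 - 64x + 6x^2; setting MC = AVC gives 4x^2 - 32x = 0, so x = 8. min AVC = 15.
So the shutdown price is $15.

$15 per unit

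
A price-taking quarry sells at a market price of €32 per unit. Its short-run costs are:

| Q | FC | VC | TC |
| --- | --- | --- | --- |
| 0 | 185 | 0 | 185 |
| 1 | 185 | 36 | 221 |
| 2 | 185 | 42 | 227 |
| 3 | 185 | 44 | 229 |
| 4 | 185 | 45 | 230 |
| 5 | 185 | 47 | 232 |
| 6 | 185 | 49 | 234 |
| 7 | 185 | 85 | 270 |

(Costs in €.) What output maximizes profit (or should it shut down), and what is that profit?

Tabulate TR − TC: Q=0: -185; Q=1: -189; Q=2: -163; Q=3: -133; Q=4: -102; Q=5: -72; Q=6: -42; Q=7: -46.
Profit is maximized at Q = 6. AVC there is 49/6 = €8.17 ≤ P, so producing beats shutting down (which would give -€185).

Q = 6; profit = -€42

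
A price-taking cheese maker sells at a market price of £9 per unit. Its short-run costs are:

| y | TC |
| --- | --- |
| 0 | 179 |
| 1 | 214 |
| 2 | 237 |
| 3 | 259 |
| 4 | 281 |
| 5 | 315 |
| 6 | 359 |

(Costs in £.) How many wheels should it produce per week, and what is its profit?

Compute π = P·y − TC at each output: y=0: -179; y=1: -205; y=2: -219; y=3: -232; y=4: -245; y=5: -270; y=6: -305.
Profit is highest at y = 0. Equivalently, the lowest AVC in the table is 102/4 ≈ £25.50 at y = 4, and P = £9 falls below it — price never covers variable cost, so the firm shuts down and loses only its fixed cost.

y = 0 (shut down); profit = -£179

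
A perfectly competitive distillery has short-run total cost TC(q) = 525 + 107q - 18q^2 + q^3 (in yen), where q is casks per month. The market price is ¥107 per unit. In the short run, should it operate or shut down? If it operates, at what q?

Strip out fixed cost: VC = 107q - 18q^2 + q^3. Then AVC = 107 - 18q + q^2 and MC = 107 - 36q + 3q^2.
The AVC parabola has its vertex at q = 18/2 = 9, where AVC = 107 - 18·9 + 9^2 = ¥26.
Since P = ¥107 ≥ min AVC = ¥26, price covers variable cost and the firm should produce.
Solving P = MC: -36q + 3q^2 = 0 ⇒ q = 0 or 12. On the upward-sloping branch, q* = 12.
Check: AVC at q = 12 is ¥35 ≤ P, so revenue covers variable cost.
Profit = P·q − TC = 107·12 − 945 = ¥339.

Produce at q = 12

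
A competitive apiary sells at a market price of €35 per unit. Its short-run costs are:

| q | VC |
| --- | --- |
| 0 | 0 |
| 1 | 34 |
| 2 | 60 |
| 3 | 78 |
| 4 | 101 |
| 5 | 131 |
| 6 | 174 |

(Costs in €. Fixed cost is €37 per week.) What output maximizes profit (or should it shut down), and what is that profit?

q = 5; profit = €7

Profit at each row (π = 35q − TC): q=0: -37; q=1: -36; q=2: -27; q=3: -10; q=4: 2; q=5: 7; q=6: -1.
Profit is maximized at q = 5. AVC there is 131/5 = €26.20 ≤ P, so producing beats shutting down (which would give -€37).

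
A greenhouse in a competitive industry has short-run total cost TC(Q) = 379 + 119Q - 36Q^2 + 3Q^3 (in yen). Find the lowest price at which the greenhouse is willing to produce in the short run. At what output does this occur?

¥11 per unit, at Q = 6

The firm shuts down when price falls below the minimum of average variable cost. AVC = VC/Q = 119 - 36Q + 3Q^2.
At the minimum of AVC, MC = AVC. MC = 119 - 72Q + 9Q^2; setting MC = AVC gives 6Q^2 - 36Q = 0, so Q = 6. min AVC = 11.
The firm shuts down for any P below ¥11.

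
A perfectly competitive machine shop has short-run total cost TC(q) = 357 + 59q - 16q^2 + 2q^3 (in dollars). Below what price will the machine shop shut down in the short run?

$27 per unit

The firm shuts down when price falls below the minimum of average variable cost. AVC = VC/q = 59 - 16q + 2q^2.
dAVC/dq = -16 + 4q = 0 gives q = 4. min AVC = 59 - 16·4 + 2·4^2 = 27.
For P < $27 the firm produces nothing.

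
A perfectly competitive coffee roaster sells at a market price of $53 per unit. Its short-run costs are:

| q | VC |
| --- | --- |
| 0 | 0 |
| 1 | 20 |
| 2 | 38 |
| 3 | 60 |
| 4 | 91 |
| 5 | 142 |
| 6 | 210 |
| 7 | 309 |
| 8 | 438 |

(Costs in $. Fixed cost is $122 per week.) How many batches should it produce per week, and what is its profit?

q = 5; profit = $1

Profit at each row (π = 53q − TC): q=0: -122; q=1: -89; q=2: -54; q=3: -23; q=4: -1; q=5: 1; q=6: -14; q=7: -60; q=8: -136.
Profit is maximized at q = 5. AVC there is 142/5 = $28.40 ≤ P, so producing beats shutting down (which would give -$122).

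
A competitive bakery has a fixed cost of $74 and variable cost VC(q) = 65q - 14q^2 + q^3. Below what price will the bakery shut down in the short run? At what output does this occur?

$16 per unit, at q = 7

The shutdown price is the minimum of AVC. VC = 65q - 14q^2 + q^3, so AVC = 65 - 14q + q^2.
dAVC/dq = -14 + 2q = 0 gives q = 7. min AVC = 65 - 14·7 + 7^2 = 16.
The firm shuts down for any P below $16.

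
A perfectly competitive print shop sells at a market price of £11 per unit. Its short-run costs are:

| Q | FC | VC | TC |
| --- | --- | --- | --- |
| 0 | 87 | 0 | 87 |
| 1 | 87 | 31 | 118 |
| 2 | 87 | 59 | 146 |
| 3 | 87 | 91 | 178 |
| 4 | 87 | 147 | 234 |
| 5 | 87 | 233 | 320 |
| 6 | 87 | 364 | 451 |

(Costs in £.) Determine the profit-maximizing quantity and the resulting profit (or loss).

Q = 0 (shut down); profit = -£87

Profit at each row (π = 11Q − TC): Q=0: -87; Q=1: -107; Q=2: -124; Q=3: -145; Q=4: -190; Q=5: -265; Q=6: -385.
Profit is highest at Q = 0. Equivalently, the lowest AVC in the table is 59/2 ≈ £29.50 at Q = 2, and P = £11 falls below it — price never covers variable cost, so the firm shuts down and loses only its fixed cost.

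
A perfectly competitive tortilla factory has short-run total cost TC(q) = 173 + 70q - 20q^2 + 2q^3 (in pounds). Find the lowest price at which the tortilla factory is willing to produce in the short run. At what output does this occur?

£20 per unit, at q = 5

Short-run supply begins at min AVC. From VC = 70q - 20q^2 + 2q^3, AVC = 70 - 20q + 2q^2.
dAVC/dq = -20 + 4q = 0 gives q = 5. min AVC = 70 - 20·5 + 2·5^2 = 20.
So the shutdown price is £20.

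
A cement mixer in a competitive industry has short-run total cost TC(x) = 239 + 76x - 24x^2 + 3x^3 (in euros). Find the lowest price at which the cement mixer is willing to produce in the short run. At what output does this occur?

Short-run supply begins at min AVC. From VC = 76x - 24x^2 + 3x^3, AVC = 76 - 24x + 3x^2.
dAVC/dx = -24 + 6x = 0 gives x = 4. min AVC = 76 - 24·4 + 3·4^2 = 28.
For P < €28 the firm produces nothing.

€28 per unit, at x = 4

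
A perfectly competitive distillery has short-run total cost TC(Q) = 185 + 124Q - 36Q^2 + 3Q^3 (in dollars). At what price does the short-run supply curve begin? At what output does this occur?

Short-run supply begins at min AVC. From VC = 124Q - 36Q^2 + 3Q^3, AVC = 124 - 36Q + 3Q^2.
dAVC/dQ = -36 + 6Q = 0 gives Q = 6. min AVC = 124 - 36·6 + 3·6^2 = 16.
So the shutdown price is $16.

$16 per unit, at Q = 6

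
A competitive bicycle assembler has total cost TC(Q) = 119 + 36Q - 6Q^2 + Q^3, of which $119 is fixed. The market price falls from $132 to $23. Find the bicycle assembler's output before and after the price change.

Output falls from 8 to 0 (the firm shuts down)

AVC = 36 - 6Q + Q^2, minimized at Q = 3 where min AVC = $27. MC = 36 - 12Q + 3Q^2.
With P = $132 above the shutdown price, P = MC gives Q = 8.
At P = $23 < min AVC = $27, price no longer covers variable cost at any output, so the firm shuts down: Q = 0.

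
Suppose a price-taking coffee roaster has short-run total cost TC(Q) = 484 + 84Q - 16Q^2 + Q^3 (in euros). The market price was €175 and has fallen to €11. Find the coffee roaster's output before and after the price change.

Output falls from 13 to 0 (the firm shuts down)

AVC = 84 - 16Q + Q^2, minimized at Q = 8 where min AVC = €20. MC = 84 - 32Q + 3Q^2.
With P = €175 above the shutdown price, P = MC gives Q = 13.
At P = €11 < min AVC = €20, price no longer covers variable cost at any output, so the firm shuts down: Q = 0.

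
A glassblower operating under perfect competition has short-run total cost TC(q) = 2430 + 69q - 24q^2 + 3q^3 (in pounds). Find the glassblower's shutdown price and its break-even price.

Shutdown price = min AVC. AVC = 69 - 24q + 3q^2, with vertex at q = 4 and minimum £21.
ATC = 2430/q + 69 - 24q + 3q^2. Setting dATC/dq = −2430/q^2 − 24 + 6q = 0 gives q = 9 (since 6·9^3 − 24·9^2 = 2430).
min ATC = 2430/9 + 69 − 24·9 + 3·9^2 = £366. That is the break-even price.
For £21 ≤ P < £366 the firm produces at a loss; below £21 it shuts down.

Shutdown price = £21; break-even price = £366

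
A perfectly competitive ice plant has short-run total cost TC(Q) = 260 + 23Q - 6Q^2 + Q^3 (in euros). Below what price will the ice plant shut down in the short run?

€14 per unit

The firm shuts down when price falls below the minimum of average variable cost. AVC = VC/Q = 23 - 6Q + Q^2.
At the minimum of AVC, MC = AVC. MC = 23 - 12Q + 3Q^2; setting MC = AVC gives 2Q^2 - 6Q = 0, so Q = 3. min AVC = 14.
So the shutdown price is €14.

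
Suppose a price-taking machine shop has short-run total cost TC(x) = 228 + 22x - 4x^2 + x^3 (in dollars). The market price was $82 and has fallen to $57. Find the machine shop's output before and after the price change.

AVC = 22 - 4x + x^2, minimized at x = 2 where min AVC = $18. MC = 22 - 8x + 3x^2.
At P = $82 ≥ min AVC, set P = MC on the rising branch: x = 6.
At P = $57 ≥ min AVC, set P = MC: x = 5. The firm stays open but cuts output.

Output falls from 6 to 5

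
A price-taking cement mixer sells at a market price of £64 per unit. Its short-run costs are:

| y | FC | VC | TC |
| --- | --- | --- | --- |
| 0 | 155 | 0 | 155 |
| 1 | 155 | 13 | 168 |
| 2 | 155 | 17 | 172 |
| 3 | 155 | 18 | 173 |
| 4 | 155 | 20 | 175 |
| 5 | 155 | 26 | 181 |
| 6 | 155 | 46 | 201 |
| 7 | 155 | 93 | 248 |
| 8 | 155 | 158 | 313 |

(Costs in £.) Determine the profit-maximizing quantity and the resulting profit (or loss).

Tabulate TR − TC: y=0: -155; y=1: -104; y=2: -44; y=3: 19; y=4: 81; y=5: 139; y=6: 183; y=7: 200; y=8: 199.
Profit is maximized at y = 7. AVC there is 93/7 = £13.29 ≤ P, so producing beats shutting down (which would give -£155).

y = 7; profit = £200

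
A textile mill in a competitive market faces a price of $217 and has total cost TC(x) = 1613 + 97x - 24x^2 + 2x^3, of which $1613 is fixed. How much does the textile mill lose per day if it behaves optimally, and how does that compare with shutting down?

Profit = -$13 at x = 10

AVC = 97 - 24x + 2x^2 has its minimum $25 at x = 6; price $217 clears that bar, so the firm operates.
With MC = 97 - 48x + 6x^2, P = MC on the upward-sloping part at x* = 10.
TR = 217·10 = 2170. TC = 1613 + 570 = 2183. Profit = 2170 − 2183 = -$13.
By producing, the firm covers all variable cost plus $1600 of fixed cost; shutting down would lose the full $1613.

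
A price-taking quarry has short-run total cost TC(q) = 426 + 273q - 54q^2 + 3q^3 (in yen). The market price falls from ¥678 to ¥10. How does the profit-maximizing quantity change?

Output falls from 15 to 0 (the firm shuts down)

AVC = 273 - 54q + 3q^2, minimized at q = 9 where min AVC = ¥30. MC = 273 - 108q + 9q^2.
With P = ¥678 above the shutdown price, P = MC gives q = 15.
At P = ¥10 < min AVC = ¥30, price no longer covers variable cost at any output, so the firm shuts down: q = 0.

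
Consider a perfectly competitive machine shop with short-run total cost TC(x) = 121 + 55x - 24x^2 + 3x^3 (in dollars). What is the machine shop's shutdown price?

The shutdown price is the minimum of AVC. VC = 55x - 24x^2 + 3x^3, so AVC = 55 - 24x + 3x^2.
At the minimum of AVC, MC = AVC. MC = 55 - 48x + 9x^2; setting MC = AVC gives 6x^2 - 24x = 0, so x = 4. min AVC = 7.
For P < $7 the firm produces nothing.

$7 per unit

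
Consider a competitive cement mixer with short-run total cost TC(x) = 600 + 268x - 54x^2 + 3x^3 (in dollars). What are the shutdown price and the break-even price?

AVC = 268 - 54x + 3x^2; minimized at x = 9, giving min AVC = $25. That is the shutdown price.
ATC = 600/x + 268 - 54x + 3x^2. Setting dATC/dx = −600/x^2 − 54 + 6x = 0 gives x = 10 (since 6·10^3 − 54·10^2 = 600).
min ATC = 600/10 + 268 − 54·10 + 3·10^2 = $88. That is the break-even price.
Between these two prices the firm operates at a loss; above $88 it earns a profit.

Shutdown price = $25; break-even price = $88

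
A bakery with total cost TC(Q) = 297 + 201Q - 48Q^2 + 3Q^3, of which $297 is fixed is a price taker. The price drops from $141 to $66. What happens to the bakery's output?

Output falls from 10 to 9

AVC = 201 - 48Q + 3Q^2, minimized at Q = 8 where min AVC = $9. MC = 201 - 96Q + 9Q^2.
At P = $141 ≥ min AVC, set P = MC on the rising branch: Q = 10.
At P = $66 ≥ min AVC, set P = MC: Q = 9. The firm stays open but cuts output.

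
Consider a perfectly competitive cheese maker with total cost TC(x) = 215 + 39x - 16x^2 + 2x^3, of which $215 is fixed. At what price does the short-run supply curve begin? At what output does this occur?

The shutdown price is the minimum of AVC. VC = 39x - 16x^2 + 2x^3, so AVC = 39 - 16x + 2x^2.
At the minimum of AVC, MC = AVC. MC = 39 - 32x + 6x^2; setting MC = AVC gives 4x^2 - 16x = 0, so x = 4. min AVC = 7.
So the shutdown price is $7.

$7 per unit, at x = 4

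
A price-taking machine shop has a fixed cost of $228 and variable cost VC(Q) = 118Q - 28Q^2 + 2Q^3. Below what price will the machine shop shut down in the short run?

$20 per unit

The shutdown price is the minimum of AVC. VC = 118Q - 28Q^2 + 2Q^3, so AVC = 118 - 28Q + 2Q^2.
dAVC/dQ = -28 + 4Q = 0 gives Q = 7. min AVC = 118 - 28·7 + 2·7^2 = 20.
For P < $20 the firm produces nothing.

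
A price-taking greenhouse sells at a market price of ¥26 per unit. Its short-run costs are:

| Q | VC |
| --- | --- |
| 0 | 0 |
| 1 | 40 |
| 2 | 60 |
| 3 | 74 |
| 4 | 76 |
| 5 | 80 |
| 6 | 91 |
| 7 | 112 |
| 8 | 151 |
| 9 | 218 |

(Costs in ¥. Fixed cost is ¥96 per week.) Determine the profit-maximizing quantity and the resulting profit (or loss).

Q = 7; profit = -¥26

Tabulate TR − TC: Q=0: -96; Q=1: -110; Q=2: -104; Q=3: -92; Q=4: -68; Q=5: -46; Q=6: -31; Q=7: -26; Q=8: -39; Q=9: -80.
Profit is maximized at Q = 7. AVC there is 112/7 = ¥16 ≤ P, so producing beats shutting down (which would give -¥96).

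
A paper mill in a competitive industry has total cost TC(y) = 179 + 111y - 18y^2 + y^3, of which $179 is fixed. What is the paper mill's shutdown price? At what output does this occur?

$30 per unit, at y = 9

The firm shuts down when price falls below the minimum of average variable cost. AVC = VC/y = 111 - 18y + y^2.
dAVC/dy = -18 + 2y = 0 gives y = 9. min AVC = 111 - 18·9 + 9^2 = 30.
For P < $30 the firm produces nothing.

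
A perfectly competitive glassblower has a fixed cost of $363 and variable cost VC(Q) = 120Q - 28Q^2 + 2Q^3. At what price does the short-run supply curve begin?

$22 per unit

The shutdown price is the minimum of AVC. VC = 120Q - 28Q^2 + 2Q^3, so AVC = 120 - 28Q + 2Q^2.
At the minimum of AVC, MC = AVC. MC = 120 - 56Q + 6Q^2; setting MC = AVC gives 4Q^2 - 28Q = 0, so Q = 7. min AVC = 22.
So the shutdown price is $22.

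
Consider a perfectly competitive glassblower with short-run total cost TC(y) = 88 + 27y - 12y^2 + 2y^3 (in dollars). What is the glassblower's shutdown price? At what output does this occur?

$9 per unit, at y = 3

Short-run supply begins at min AVC. From VC = 27y - 12y^2 + 2y^3, AVC = 27 - 12y + 2y^2.
At the minimum of AVC, MC = AVC. MC = 27 - 24y + 6y^2; setting MC = AVC gives 4y^2 - 12y = 0, so y = 3. min AVC = 9.
So the shutdown price is $9.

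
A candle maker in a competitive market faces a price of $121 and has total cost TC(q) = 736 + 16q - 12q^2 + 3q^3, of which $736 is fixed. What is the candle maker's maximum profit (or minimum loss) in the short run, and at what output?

AVC = 16 - 12q + 3q^2 has its minimum $4 at q = 2; price $121 clears that bar, so the firm operates.
With MC = 16 - 24q + 9q^2, P = MC on the upward-sloping part at q* = 5.
TR = 121·5 = 605. TC = 736 + 155 = 891. Profit = 605 − 891 = -$286.
By producing, the firm covers all variable cost plus $450 of fixed cost; shutting down would lose the full $736.

Profit = -$286 at q = 5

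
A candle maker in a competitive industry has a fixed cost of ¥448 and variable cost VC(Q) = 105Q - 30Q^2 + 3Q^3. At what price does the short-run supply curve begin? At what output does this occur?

¥30 per unit, at Q = 5

The shutdown price is the minimum of AVC. VC = 105Q - 30Q^2 + 3Q^3, so AVC = 105 - 30Q + 3Q^2.
At the minimum of AVC, MC = AVC. MC = 105 - 60Q + 9Q^2; setting MC = AVC gives 6Q^2 - 30Q = 0, so Q = 5. min AVC = 30.
The firm shuts down for any P below ¥30.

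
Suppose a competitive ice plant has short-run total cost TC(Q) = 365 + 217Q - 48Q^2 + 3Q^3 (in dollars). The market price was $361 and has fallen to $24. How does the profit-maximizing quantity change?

MC = 217 - 96Q + 9Q^2; the shutdown threshold is min AVC = $25 (at Q = 8).
At P = $361 ≥ min AVC, set P = MC on the rising branch: Q = 12.
At P = $24 < min AVC = $25, price no longer covers variable cost at any output, so the firm shuts down: Q = 0.

Output falls from 12 to 0 (the firm shuts down)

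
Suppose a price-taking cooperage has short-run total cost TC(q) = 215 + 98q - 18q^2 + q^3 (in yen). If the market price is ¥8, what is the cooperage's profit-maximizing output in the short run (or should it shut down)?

Shut down

Strip out fixed cost: VC = 98q - 18q^2 + q^3. Then AVC = 98 - 18q + q^2 and MC = 98 - 36q + 3q^2.
AVC is minimized where dAVC/dq = -18 + 2q = 0, at q = 9; min AVC = 98 - 18·9 + 9^2 = ¥17.
Since P = ¥8 < min AVC = ¥17, price fails to cover variable cost at any output.
Shutting down limits the loss to fixed cost, ¥215.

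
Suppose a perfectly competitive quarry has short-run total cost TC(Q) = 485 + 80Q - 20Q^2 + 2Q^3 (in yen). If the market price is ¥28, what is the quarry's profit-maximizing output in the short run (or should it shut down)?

Strip out fixed cost: VC = 80Q - 20Q^2 + 2Q^3. Then AVC = 80 - 20Q + 2Q^2 and MC = 80 - 40Q + 6Q^2.
AVC hits its minimum where MC = AVC, at Q = 5, giving min AVC = 80 - 20·5 + 2·5^2 = ¥30.
Since P = ¥28 < min AVC = ¥30, price fails to cover variable cost at any output.
Best response: produce nothing and absorb the ¥485 fixed cost.

Shut down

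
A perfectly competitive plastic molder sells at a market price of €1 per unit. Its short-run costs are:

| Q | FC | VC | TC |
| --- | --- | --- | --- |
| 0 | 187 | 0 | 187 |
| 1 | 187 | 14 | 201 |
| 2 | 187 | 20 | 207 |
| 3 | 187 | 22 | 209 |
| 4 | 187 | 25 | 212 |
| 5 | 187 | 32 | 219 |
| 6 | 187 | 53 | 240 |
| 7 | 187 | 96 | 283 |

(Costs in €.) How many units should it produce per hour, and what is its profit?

Q = 0 (shut down); profit = -€187

Profit at each row (π = 1Q − TC): Q=0: -187; Q=1: -200; Q=2: -205; Q=3: -206; Q=4: -208; Q=5: -214; Q=6: -234; Q=7: -276.
Profit is highest at Q = 0. Equivalently, the lowest AVC in the table is 25/4 ≈ €6.25 at Q = 4, and P = €1 falls below it — price never covers variable cost, so the firm shuts down and loses only its fixed cost.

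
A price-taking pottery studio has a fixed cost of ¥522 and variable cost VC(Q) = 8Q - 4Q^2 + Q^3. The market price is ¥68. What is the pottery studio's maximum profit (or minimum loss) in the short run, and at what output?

AVC = 8 - 4Q + Q^2 has its minimum ¥4 at Q = 2; price ¥68 clears that bar, so the firm operates.
With MC = 8 - 8Q + 3Q^2, P = MC on the upward-sloping part at Q* = 6.
TR = 68·6 = 408. TC = 522 + 120 = 642. Profit = 408 − 642 = -¥234.
By producing, the firm covers all variable cost plus ¥288 of fixed cost; shutting down would lose the full ¥522.

Profit = -¥234 at Q = 6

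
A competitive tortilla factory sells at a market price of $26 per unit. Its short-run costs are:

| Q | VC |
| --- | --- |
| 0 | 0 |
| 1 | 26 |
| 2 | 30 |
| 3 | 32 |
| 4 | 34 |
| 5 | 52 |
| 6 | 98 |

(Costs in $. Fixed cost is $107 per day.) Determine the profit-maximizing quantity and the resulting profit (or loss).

Q = 5; profit = -$29

Profit at each row (π = 26Q − TC): Q=0: -107; Q=1: -107; Q=2: -85; Q=3: -61; Q=4: -37; Q=5: -29; Q=6: -49.
Profit is maximized at Q = 5. AVC there is 52/5 = $10.40 ≤ P, so producing beats shutting down (which would give -$107).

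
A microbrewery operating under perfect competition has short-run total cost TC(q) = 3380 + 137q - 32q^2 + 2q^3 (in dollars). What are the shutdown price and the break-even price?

Shutdown price = $9; break-even price = $319

Shutdown price = min AVC. AVC = 137 - 32q + 2q^2, with vertex at q = 8 and minimum $9.
ATC = 3380/q + 137 - 32q + 2q^2. Setting dATC/dq = −3380/q^2 − 32 + 4q = 0 gives q = 13 (since 4·13^3 − 32·13^2 = 3380).
min ATC = 3380/13 + 137 − 32·13 + 2·13^2 = $319. That is the break-even price.
Between these two prices the firm operates at a loss; above $319 it earns a profit.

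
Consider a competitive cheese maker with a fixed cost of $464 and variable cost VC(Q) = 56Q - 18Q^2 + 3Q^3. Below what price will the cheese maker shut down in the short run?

$29 per unit

The firm shuts down when price falls below the minimum of average variable cost. AVC = VC/Q = 56 - 18Q + 3Q^2.
At the minimum of AVC, MC = AVC. MC = 56 - 36Q + 9Q^2; setting MC = AVC gives 6Q^2 - 18Q = 0, so Q = 3. min AVC = 29.
The firm shuts down for any P below $29.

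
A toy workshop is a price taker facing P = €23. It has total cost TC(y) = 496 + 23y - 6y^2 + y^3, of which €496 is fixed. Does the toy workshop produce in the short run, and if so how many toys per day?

From TC, MC = TC'(y) = 23 - 12y + 3y^2 and AVC = VC/y = 23 - 6y + y^2.
The AVC parabola has its vertex at y = 6/2 = 3, where AVC = 23 - 6·3 + 3^2 = €14.
Since P = €23 ≥ min AVC = €14, price covers variable cost and the firm should produce.
Set P = MC: 23 = 23 - 12y + 3y^2 → -12y + 3y^2 = 0. The roots are y = 0 and y = 4; the profit-maximizing output is on the rising part of MC, so y* = 4.
Check: AVC at y = 4 is €15 ≤ P, so revenue covers variable cost.
Profit = P·y − TC = 23·4 − 556 = -€464, a loss, but smaller than the €496 fixed cost the firm would lose by shutting down.

Produce at y = 4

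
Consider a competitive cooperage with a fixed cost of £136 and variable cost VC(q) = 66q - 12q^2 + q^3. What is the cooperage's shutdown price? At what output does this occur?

Short-run supply begins at min AVC. From VC = 66q - 12q^2 + q^3, AVC = 66 - 12q + q^2.
At the minimum of AVC, MC = AVC. MC = 66 - 24q + 3q^2; setting MC = AVC gives 2q^2 - 12q = 0, so q = 6. min AVC = 30.
The firm shuts down for any P below £30.

£30 per unit, at q = 6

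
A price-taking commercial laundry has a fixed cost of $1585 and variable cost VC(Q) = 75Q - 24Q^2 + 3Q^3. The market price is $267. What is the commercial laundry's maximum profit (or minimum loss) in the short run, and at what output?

Profit = -$49 at Q = 8

AVC = 75 - 24Q + 3Q^2 has its minimum $27 at Q = 4; price $267 clears that bar, so the firm operates.
MC = 75 - 48Q + 9Q^2. Setting P = MC and taking the root on the rising branch gives Q* = 8.
TR = 267·8 = 2136. TC = 1585 + 600 = 2185. Profit = 2136 − 2185 = -$49.
That loss of $49 beats the $1585 the firm would lose by shutting down; producing recovers $1536 of fixed cost.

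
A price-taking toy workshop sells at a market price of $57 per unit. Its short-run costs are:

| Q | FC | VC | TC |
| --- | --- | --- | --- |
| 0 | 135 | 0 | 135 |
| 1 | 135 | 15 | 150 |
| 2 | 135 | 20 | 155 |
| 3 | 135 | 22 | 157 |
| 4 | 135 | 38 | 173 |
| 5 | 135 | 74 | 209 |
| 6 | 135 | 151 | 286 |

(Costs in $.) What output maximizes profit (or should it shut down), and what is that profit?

Tabulate TR − TC: Q=0: -135; Q=1: -93; Q=2: -41; Q=3: 14; Q=4: 55; Q=5: 76; Q=6: 56.
Profit is maximized at Q = 5. AVC there is 74/5 = $14.80 ≤ P, so producing beats shutting down (which would give -$135).

Q = 5; profit = $76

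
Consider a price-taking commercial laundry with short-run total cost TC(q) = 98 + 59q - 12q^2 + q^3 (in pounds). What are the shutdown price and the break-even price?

Shutdown price = £23; break-even price = £38

Shutdown price = min AVC. AVC = 59 - 12q + q^2, with vertex at q = 6 and minimum £23.
ATC = 98/q + 59 - 12q + q^2. Setting dATC/dq = −98/q^2 − 12 + 2q = 0 gives q = 7 (since 2·7^3 − 12·7^2 = 98).
min ATC = 98/7 + 59 − 12·7 + 7^2 = £38. That is the break-even price.
Between these two prices the firm operates at a loss; above £38 it earns a profit.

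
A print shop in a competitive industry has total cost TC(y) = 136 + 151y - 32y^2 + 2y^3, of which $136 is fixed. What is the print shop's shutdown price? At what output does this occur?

$23 per unit, at y = 8

The shutdown price is the minimum of AVC. VC = 151y - 32y^2 + 2y^3, so AVC = 151 - 32y + 2y^2.
dAVC/dy = -32 + 4y = 0 gives y = 8. min AVC = 151 - 32·8 + 2·8^2 = 23.
So the shutdown price is $23.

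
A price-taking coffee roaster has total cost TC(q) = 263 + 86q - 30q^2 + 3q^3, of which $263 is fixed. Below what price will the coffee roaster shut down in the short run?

Short-run supply begins at min AVC. From VC = 86q - 30q^2 + 3q^3, AVC = 86 - 30q + 3q^2.
At the minimum of AVC, MC = AVC. MC = 86 - 60q + 9q^2; setting MC = AVC gives 6q^2 - 30q = 0, so q = 5. min AVC = 11.
For P < $11 the firm produces nothing.

$11 per unit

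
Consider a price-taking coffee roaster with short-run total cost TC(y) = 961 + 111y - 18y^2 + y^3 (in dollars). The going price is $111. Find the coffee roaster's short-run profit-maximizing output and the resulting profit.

Profit = -$97 at y = 12

AVC = 111 - 18y + y^2 has its minimum $30 at y = 9; price $111 clears that bar, so the firm operates.
With MC = 111 - 36y + 3y^2, P = MC on the upward-sloping part at y* = 12.
TR = 111·12 = 1332. TC = 961 + 468 = 1429. Profit = 1332 − 1429 = -$97.
Shutting down would mean losing the fixed cost of $961, so operating at a loss of $97 is better by $864.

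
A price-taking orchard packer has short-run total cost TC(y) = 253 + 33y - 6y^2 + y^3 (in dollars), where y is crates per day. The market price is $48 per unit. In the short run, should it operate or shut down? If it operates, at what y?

From TC, MC = TC'(y) = 33 - 12y + 3y^2 and AVC = VC/y = 33 - 6y + y^2.
AVC is minimized where dAVC/dy = -6 + 2y = 0, at y = 3; min AVC = 33 - 6·3 + 3^2 = $24.
Since P = $48 ≥ min AVC = $24, price covers variable cost and the firm should produce.
Set P = MC: 48 = 33 - 12y + 3y^2 → -15 - 12y + 3y^2 = 0. The roots are y = -1 and y = 5; the profit-maximizing output is on the rising part of MC, so y* = 5.
Check: AVC at y = 5 is $28 ≤ P, so revenue covers variable cost.
Profit = P·y − TC = 48·5 − 393 = -$153, a loss, but smaller than the $253 fixed cost the firm would lose by shutting down.

Produce at y = 5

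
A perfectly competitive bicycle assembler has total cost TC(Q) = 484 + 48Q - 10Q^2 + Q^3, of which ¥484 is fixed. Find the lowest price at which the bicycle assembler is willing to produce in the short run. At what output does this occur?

¥23 per unit, at Q = 5

Short-run supply begins at min AVC. From VC = 48Q - 10Q^2 + Q^3, AVC = 48 - 10Q + Q^2.
dAVC/dQ = -10 + 2Q = 0 gives Q = 5. min AVC = 48 - 10·5 + 5^2 = 23.
The firm shuts down for any P below ¥23.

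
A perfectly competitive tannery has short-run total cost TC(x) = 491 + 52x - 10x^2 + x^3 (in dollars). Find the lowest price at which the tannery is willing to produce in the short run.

Short-run supply begins at min AVC. From VC = 52x - 10x^2 + x^3, AVC = 52 - 10x + x^2.
At the minimum of AVC, MC = AVC. MC = 52 - 20x + 3x^2; setting MC = AVC gives 2x^2 - 10x = 0, so x = 5. min AVC = 27.
So the shutdown price is $27.

$27 per unit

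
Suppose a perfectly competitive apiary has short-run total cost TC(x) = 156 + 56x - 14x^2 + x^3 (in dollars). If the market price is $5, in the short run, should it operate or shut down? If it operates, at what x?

Shut down

From TC, MC = TC'(x) = 56 - 28x + 3x^2 and AVC = VC/x = 56 - 14x + x^2.
AVC hits its minimum where MC = AVC, at x = 7, giving min AVC = 56 - 14·7 + 7^2 = $7.
With P < min AVC ($5 < $7), every unit sold adds to the loss.
Best response: produce nothing and absorb the $156 fixed cost.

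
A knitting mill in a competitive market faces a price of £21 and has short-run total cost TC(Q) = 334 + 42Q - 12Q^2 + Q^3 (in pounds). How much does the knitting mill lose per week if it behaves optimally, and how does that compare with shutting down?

Profit = -£236 at Q = 7

AVC = 42 - 12Q + Q^2 has its minimum £6 at Q = 6; price £21 clears that bar, so the firm operates.
With MC = 42 - 24Q + 3Q^2, P = MC on the upward-sloping part at Q* = 7.
TR = 21·7 = 147. TC = 334 + 49 = 383. Profit = 147 − 383 = -£236.
Shutting down would mean losing the fixed cost of £334, so operating at a loss of £236 is better by £98.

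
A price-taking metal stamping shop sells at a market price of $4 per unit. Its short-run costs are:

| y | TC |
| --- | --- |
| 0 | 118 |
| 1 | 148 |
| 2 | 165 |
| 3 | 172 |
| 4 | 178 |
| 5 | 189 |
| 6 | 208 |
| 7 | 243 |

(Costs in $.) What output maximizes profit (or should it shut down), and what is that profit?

y = 0 (shut down); profit = -$118

Profit at each row (π = 4y − TC): y=0: -118; y=1: -144; y=2: -157; y=3: -160; y=4: -162; y=5: -169; y=6: -184; y=7: -215.
Profit is highest at y = 0. Equivalently, the lowest AVC in the table is 71/5 ≈ $14.20 at y = 5, and P = $4 falls below it — price never covers variable cost, so the firm shuts down and loses only its fixed cost.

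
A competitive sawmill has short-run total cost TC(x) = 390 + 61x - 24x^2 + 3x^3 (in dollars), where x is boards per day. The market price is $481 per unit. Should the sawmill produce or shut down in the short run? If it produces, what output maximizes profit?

Produce at x = 10

Variable cost is VC = 61x - 24x^2 + 3x^3, so AVC = VC/x = 61 - 24x + 3x^2 and MC = dTC/dx = 61 - 48x + 9x^2.
AVC hits its minimum where MC = AVC, at x = 4, giving min AVC = 61 - 24·4 + 3·4^2 = $13.
P = $481 exceeds min AVC = $13, so the firm stays open.
Set P = MC: 481 = 61 - 48x + 9x^2 → -420 - 48x + 9x^2 = 0. The roots are x = -14/3 and x = 10; the profit-maximizing output is on the rising part of MC, so x* = 10.
Check: AVC at x = 10 is $121 ≤ P, so revenue covers variable cost.
Profit = P·x − TC = 481·10 − 1600 = $3210.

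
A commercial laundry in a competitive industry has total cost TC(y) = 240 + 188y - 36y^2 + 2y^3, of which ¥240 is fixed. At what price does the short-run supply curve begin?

¥26 per unit

Short-run supply begins at min AVC. From VC = 188y - 36y^2 + 2y^3, AVC = 188 - 36y + 2y^2.
dAVC/dy = -36 + 4y = 0 gives y = 9. min AVC = 188 - 36·9 + 2·9^2 = 26.
The firm shuts down for any P below ¥26.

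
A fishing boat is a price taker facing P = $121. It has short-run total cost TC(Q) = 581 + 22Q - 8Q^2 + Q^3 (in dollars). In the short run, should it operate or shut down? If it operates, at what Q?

Produce at Q = 9

Variable cost is VC = 22Q - 8Q^2 + Q^3, so AVC = VC/Q = 22 - 8Q + Q^2 and MC = dTC/dQ = 22 - 16Q + 3Q^2.
AVC is minimized where dAVC/dQ = -8 + 2Q = 0, at Q = 4; min AVC = 22 - 8·4 + 4^2 = $6.
P = $121 exceeds min AVC = $6, so the firm stays open.
P = MC gives -99 - 16Q + 3Q^2 = 0, with roots -11/3 and 9. Take the larger (rising MC): Q* = 9.
Check: AVC at Q = 9 is $31 ≤ P, so revenue covers variable cost.
Profit = P·Q − TC = 121·9 − 860 = $229.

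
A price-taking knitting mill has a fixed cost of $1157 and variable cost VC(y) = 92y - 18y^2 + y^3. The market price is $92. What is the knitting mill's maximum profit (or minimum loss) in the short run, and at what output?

Profit = -$293 at y = 12

AVC = 92 - 18y + y^2; min AVC = $11 at y = 9. Since P = $92 ≥ min AVC, the firm produces.
With MC = 92 - 36y + 3y^2, P = MC on the upward-sloping part at y* = 12.
TR = 92·12 = 1104. TC = 1157 + 240 = 1397. Profit = 1104 − 1397 = -$293.
Shutting down would mean losing the fixed cost of $1157, so operating at a loss of $293 is better by $864.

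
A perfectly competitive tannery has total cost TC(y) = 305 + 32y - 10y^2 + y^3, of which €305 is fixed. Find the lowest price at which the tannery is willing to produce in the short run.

Short-run supply begins at min AVC. From VC = 32y - 10y^2 + y^3, AVC = 32 - 10y + y^2.
dAVC/dy = -10 + 2y = 0 gives y = 5. min AVC = 32 - 10·5 + 5^2 = 7.
So the shutdown price is €7.

€7 per unit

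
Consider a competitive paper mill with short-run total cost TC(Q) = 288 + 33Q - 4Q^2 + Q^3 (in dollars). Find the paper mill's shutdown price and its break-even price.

AVC = 33 - 4Q + Q^2; minimized at Q = 2, giving min AVC = $29. That is the shutdown price.
ATC = 288/Q + 33 - 4Q + Q^2. Setting dATC/dQ = −288/Q^2 − 4 + 2Q = 0 gives Q = 6 (since 2·6^3 − 4·6^2 = 288).
min ATC = 288/6 + 33 − 4·6 + 6^2 = $93. That is the break-even price.
For $29 ≤ P < $93 the firm produces at a loss; below $29 it shuts down.

Shutdown price = $29; break-even price = $93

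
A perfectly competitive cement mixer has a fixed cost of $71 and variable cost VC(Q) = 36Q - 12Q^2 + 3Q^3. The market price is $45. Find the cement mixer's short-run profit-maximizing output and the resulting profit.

Profit = -$17 at Q = 3

AVC = 36 - 12Q + 3Q^2 has its minimum $24 at Q = 2; price $45 clears that bar, so the firm operates.
With MC = 36 - 24Q + 9Q^2, P = MC on the upward-sloping part at Q* = 3.
TR = 45·3 = 135. TC = 71 + 81 = 152. Profit = 135 − 152 = -$17.
That loss of $17 beats the $71 the firm would lose by shutting down; producing recovers $54 of fixed cost.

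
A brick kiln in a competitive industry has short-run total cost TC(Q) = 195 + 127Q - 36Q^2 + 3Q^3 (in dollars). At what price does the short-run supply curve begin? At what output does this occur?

$19 per unit, at Q = 6

The firm shuts down when price falls below the minimum of average variable cost. AVC = VC/Q = 127 - 36Q + 3Q^2.
dAVC/dQ = -36 + 6Q = 0 gives Q = 6. min AVC = 127 - 36·6 + 3·6^2 = 19.
For P < $19 the firm produces nothing.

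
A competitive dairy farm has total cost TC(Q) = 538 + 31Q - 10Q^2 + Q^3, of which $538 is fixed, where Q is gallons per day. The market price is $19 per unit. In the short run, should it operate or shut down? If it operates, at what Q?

Strip out fixed cost: VC = 31Q - 10Q^2 + Q^3. Then AVC = 31 - 10Q + Q^2 and MC = 31 - 20Q + 3Q^2.
AVC hits its minimum where MC = AVC, at Q = 5, giving min AVC = 31 - 10·5 + 5^2 = $6.
Since P = $19 ≥ min AVC = $6, price covers variable cost and the firm should produce.
P = MC gives 12 - 20Q + 3Q^2 = 0, with roots 2/3 and 6. Take the larger (rising MC): Q* = 6.
Check: AVC at Q = 6 is $7 ≤ P, so revenue covers variable cost.
Profit = P·Q − TC = 19·6 − 580 = -$466, a loss, but smaller than the $538 fixed cost the firm would lose by shutting down.

Produce at Q = 6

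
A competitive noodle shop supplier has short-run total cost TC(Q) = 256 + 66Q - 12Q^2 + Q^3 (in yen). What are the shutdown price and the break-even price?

Shutdown price = ¥30; break-even price = ¥66

AVC = 66 - 12Q + Q^2; minimized at Q = 6, giving min AVC = ¥30. That is the shutdown price.
ATC = 256/Q + 66 - 12Q + Q^2. Setting dATC/dQ = −256/Q^2 − 12 + 2Q = 0 gives Q = 8 (since 2·8^3 − 12·8^2 = 256).
min ATC = 256/8 + 66 − 12·8 + 8^2 = ¥66. That is the break-even price.
For ¥30 ≤ P < ¥66 the firm produces at a loss; below ¥30 it shuts down.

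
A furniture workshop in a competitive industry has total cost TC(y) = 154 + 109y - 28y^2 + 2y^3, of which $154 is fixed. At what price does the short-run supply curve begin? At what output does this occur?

$11 per unit, at y = 7

Short-run supply begins at min AVC. From VC = 109y - 28y^2 + 2y^3, AVC = 109 - 28y + 2y^2.
At the minimum of AVC, MC = AVC. MC = 109 - 56y + 6y^2; setting MC = AVC gives 4y^2 - 28y = 0, so y = 7. min AVC = 11.
For P < $11 the firm produces nothing.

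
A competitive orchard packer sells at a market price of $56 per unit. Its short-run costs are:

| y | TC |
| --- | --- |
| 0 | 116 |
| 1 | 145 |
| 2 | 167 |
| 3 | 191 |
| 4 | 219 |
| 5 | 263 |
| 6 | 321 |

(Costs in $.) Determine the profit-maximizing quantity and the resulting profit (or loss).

Compute π = P·y − TC at each output: y=0: -116; y=1: -89; y=2: -55; y=3: -23; y=4: 5; y=5: 17; y=6: 15.
Profit is maximized at y = 5. AVC there is 147/5 = $29.40 ≤ P, so producing beats shutting down (which would give -$116).

y = 5; profit = $17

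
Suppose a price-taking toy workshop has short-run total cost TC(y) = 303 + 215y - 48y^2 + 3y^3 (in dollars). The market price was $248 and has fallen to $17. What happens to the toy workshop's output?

AVC = 215 - 48y + 3y^2, minimized at y = 8 where min AVC = $23. MC = 215 - 96y + 9y^2.
With P = $248 above the shutdown price, P = MC gives y = 11.
At P = $17 < min AVC = $23, price no longer covers variable cost at any output, so the firm shuts down: y = 0.

Output falls from 11 to 0 (the firm shuts down)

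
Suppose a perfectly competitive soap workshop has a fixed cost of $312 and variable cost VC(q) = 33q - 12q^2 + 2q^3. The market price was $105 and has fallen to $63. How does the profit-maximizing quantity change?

Output falls from 6 to 5

MC = 33 - 24q + 6q^2; the shutdown threshold is min AVC = $15 (at q = 3).
With P = $105 above the shutdown price, P = MC gives q = 6.
At P = $63 ≥ min AVC, set P = MC: q = 5. The firm stays open but cuts output.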